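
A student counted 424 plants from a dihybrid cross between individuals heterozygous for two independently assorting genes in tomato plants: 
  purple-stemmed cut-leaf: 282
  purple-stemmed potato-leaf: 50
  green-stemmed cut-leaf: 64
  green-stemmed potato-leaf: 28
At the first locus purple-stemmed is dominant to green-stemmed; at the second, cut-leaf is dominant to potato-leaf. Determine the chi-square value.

A dihybrid F₂ with independent assortment and complete dominance at both loci gives a 9:3:3:1 phenotypic ratio.
Under the 9:3:3:1 hypothesis (Σ ratio = 16, N = 424):
  purple-stemmed cut-leaf: 424 × 9/16 = 238.5
  purple-stemmed potato-leaf: 424 × 3/16 = 79.5
  green-stemmed cut-leaf: 424 × 3/16 = 79.5
  green-stemmed potato-leaf: 424 × 1/16 = 26.5
χ² = Σ (O − E)² / E
  purple-stemmed cut-leaf: (282 − 238.5)² / 238.5 = 7.9340
  purple-stemmed potato-leaf: (50 − 79.5)² / 79.5 = 10.9465
  green-stemmed cut-leaf: (64 − 79.5)² / 79.5 = 3.0220
  green-stemmed potato-leaf: (28 − 26.5)² / 26.5 = 0.0849
χ² = 7.9340 + 10.9465 + 3.0220 + 0.0849 = 21.9874 ≈ 21.987

21.987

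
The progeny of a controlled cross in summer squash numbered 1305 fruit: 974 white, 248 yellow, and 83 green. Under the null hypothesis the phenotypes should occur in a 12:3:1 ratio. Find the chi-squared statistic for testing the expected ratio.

0.093

The 12:3:1 ratio has 16 parts, so with N = 1305 the expected counts are:
  white: 1305 × 12/16 = 978.75
  yellow: 1305 × 3/16 = 244.6875
  green: 1305 × 1/16 = 81.5625
χ² = Σ (O − E)² / E
  white: (974 − 978.75)² / 978.75 = 0.0231
  yellow: (248 − 244.6875)² / 244.6875 = 0.0448
  green: (83 − 81.5625)² / 81.5625 = 0.0253
χ² = 0.0231 + 0.0448 + 0.0253 = 0.0932 ≈ 0.093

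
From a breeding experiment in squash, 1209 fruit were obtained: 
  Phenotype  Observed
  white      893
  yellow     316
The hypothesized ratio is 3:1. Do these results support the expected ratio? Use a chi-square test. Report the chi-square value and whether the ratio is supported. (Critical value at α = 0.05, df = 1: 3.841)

0.834; consistent

Total ratio parts = 4. Expected numbers out of 1209:
  white: 1209 × 3/4 = 906.75
  yellow: 1209 × 1/4 = 302.25
χ² = Σ (O − E)² / E
  white: (893 − 906.75)² / 906.75 = 0.2085
  yellow: (316 − 302.25)² / 302.25 = 0.6255
χ² = 0.2085 + 0.6255 = 0.834
Degrees of freedom = 2 − 1 = 1; critical value at α = 0.05 is 3.841.
Since 0.834 < 3.841, we fail to reject the null hypothesis — the data are consistent with the 3:1 ratio.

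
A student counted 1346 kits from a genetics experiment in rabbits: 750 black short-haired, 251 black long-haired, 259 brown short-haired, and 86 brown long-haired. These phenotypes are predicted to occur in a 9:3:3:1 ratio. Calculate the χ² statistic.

The 9:3:3:1 ratio has 16 parts, so with N = 1346 the expected counts are:
  black short-haired: 1346 × 9/16 = 757.125
  black long-haired: 1346 × 3/16 = 252.375
  brown short-haired: 1346 × 3/16 = 252.375
  brown long-haired: 1346 × 1/16 = 84.125
χ² = Σ (O − E)² / E
  black short-haired: (750 − 757.125)² / 757.125 = 0.0671
  black long-haired: (251 − 252.375)² / 252.375 = 0.0075
  brown short-haired: (259 − 252.375)² / 252.375 = 0.1739
  brown long-haired: (86 − 84.125)² / 84.125 = 0.0418
χ² = 0.0671 + 0.0075 + 0.1739 + 0.0418 = 0.2903 ≈ 0.290

0.290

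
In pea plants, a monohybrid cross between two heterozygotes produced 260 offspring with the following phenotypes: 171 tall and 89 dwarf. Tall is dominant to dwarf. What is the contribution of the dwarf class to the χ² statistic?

For a monohybrid cross between heterozygotes with complete dominance, the expected phenotypic ratio is 3:1.
The 3:1 ratio has 4 parts, so with N = 260 the expected counts are:
  tall: 260 × 3/4 = 195
  dwarf: 260 × 1/4 = 65
Contribution of dwarf: (89 − 65)² / 65 = 8.8615

8.862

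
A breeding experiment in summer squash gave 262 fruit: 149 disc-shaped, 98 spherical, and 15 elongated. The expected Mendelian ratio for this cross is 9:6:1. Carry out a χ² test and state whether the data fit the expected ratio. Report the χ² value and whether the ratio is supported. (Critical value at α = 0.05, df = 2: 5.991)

Expected counts for N = 262 under a 9:6:1 ratio (total parts = 16):
  disc-shaped: 262 × 9/16 = 147.375
  spherical: 262 × 6/16 = 98.25
  elongated: 262 × 1/16 = 16.375
χ² = Σ (O − E)² / E
  disc-shaped: (149 − 147.375)² / 147.375 = 0.0179
  spherical: (98 − 98.25)² / 98.25 = 0.0006
  elongated: (15 − 16.375)² / 16.375 = 0.1155
χ² = 0.0179 + 0.0006 + 0.1155 = 0.134
Degrees of freedom = 3 − 1 = 2; critical value at α = 0.05 is 5.991.
Since 0.134 < 5.991, we fail to reject the null hypothesis — the data are consistent with the 9:6:1 ratio.

0.134; consistent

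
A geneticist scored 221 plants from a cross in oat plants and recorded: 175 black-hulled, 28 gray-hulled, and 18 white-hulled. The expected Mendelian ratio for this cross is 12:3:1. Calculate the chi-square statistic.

Total ratio parts = 16. Expected numbers out of 221:
  black-hulled: 221 × 12/16 = 165.75
  gray-hulled: 221 × 3/16 = 41.4375
  white-hulled: 221 × 1/16 = 13.8125
χ² = Σ (O − E)² / E
  black-hulled: (175 − 165.75)² / 165.75 = 0.5162
  gray-hulled: (28 − 41.4375)² / 41.4375 = 4.3576
  white-hulled: (18 − 13.8125)² / 13.8125 = 1.2695
χ² = 0.5162 + 4.3576 + 1.2695 = 6.1433 ≈ 6.143

6.143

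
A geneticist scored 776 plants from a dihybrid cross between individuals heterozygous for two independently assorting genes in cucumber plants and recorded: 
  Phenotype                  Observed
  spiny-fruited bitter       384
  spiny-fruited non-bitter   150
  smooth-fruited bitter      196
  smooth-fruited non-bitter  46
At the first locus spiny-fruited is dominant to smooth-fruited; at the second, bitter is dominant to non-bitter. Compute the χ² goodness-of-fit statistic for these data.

24.110

A dihybrid F₂ with independent assortment and complete dominance at both loci gives a 9:3:3:1 phenotypic ratio.
Expected counts for N = 776 under a 9:3:3:1 ratio (total parts = 16):
  spiny-fruited bitter: 776 × 9/16 = 436.5
  spiny-fruited non-bitter: 776 × 3/16 = 145.5
  smooth-fruited bitter: 776 × 3/16 = 145.5
  smooth-fruited non-bitter: 776 × 1/16 = 48.5
χ² = Σ (O − E)² / E
  spiny-fruited bitter: (384 − 436.5)² / 436.5 = 6.3144
  spiny-fruited non-bitter: (150 − 145.5)² / 145.5 = 0.1392
  smooth-fruited bitter: (196 − 145.5)² / 145.5 = 17.5275
  smooth-fruited non-bitter: (46 − 48.5)² / 48.5 = 0.1289
χ² = 6.3144 + 0.1392 + 17.5275 + 0.1289 = 24.110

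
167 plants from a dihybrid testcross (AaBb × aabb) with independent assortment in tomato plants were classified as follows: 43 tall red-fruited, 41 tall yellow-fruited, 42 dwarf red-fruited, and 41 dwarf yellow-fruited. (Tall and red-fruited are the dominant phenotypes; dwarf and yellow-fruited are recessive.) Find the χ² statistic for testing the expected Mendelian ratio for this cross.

A dihybrid testcross with independent assortment gives a 1:1:1:1 ratio.
Total ratio parts = 4. Expected numbers out of 167:
  tall red-fruited: 167 × 1/4 = 41.75
  tall yellow-fruited: 167 × 1/4 = 41.75
  dwarf red-fruited: 167 × 1/4 = 41.75
  dwarf yellow-fruited: 167 × 1/4 = 41.75
χ² = Σ (O − E)² / E
  tall red-fruited: (43 − 41.75)² / 41.75 = 0.0374
  tall yellow-fruited: (41 − 41.75)² / 41.75 = 0.0135
  dwarf red-fruited: (42 − 41.75)² / 41.75 = 0.0015
  dwarf yellow-fruited: (41 − 41.75)² / 41.75 = 0.0135
χ² = 0.0374 + 0.0135 + 0.0015 + 0.0135 = 0.0659 ≈ 0.066

0.066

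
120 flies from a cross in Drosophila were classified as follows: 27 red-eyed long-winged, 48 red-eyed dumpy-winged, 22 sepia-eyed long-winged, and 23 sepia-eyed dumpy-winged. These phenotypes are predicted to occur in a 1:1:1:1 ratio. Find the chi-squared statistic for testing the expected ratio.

Under the 1:1:1:1 hypothesis (Σ ratio = 4, N = 120):
  red-eyed long-winged: 120 × 1/4 = 30
  red-eyed dumpy-winged: 120 × 1/4 = 30
  sepia-eyed long-winged: 120 × 1/4 = 30
  sepia-eyed dumpy-winged: 120 × 1/4 = 30
χ² = Σ (O − E)² / E
  red-eyed long-winged: (27 − 30)² / 30 = 0.3000
  red-eyed dumpy-winged: (48 − 30)² / 30 = 10.8000
  sepia-eyed long-winged: (22 − 30)² / 30 = 2.1333
  sepia-eyed dumpy-winged: (23 − 30)² / 30 = 1.6333
χ² = 0.3000 + 10.8000 + 2.1333 + 1.6333 = 14.8666 ≈ 14.867

14.867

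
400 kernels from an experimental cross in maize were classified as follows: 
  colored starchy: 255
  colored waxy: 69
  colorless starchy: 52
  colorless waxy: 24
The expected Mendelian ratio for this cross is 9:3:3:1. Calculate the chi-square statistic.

11.573

Under the 9:3:3:1 hypothesis (Σ ratio = 16, N = 400):
  colored starchy: 400 × 9/16 = 225
  colored waxy: 400 × 3/16 = 75
  colorless starchy: 400 × 3/16 = 75
  colorless waxy: 400 × 1/16 = 25
χ² = Σ (O − E)² / E
  colored starchy: (255 − 225)² / 225 = 4.0000
  colored waxy: (69 − 75)² / 75 = 0.4800
  colorless starchy: (52 − 75)² / 75 = 7.0533
  colorless waxy: (24 − 25)² / 25 = 0.0400
χ² = 4.0000 + 0.4800 + 7.0533 + 0.0400 = 11.5733 ≈ 11.573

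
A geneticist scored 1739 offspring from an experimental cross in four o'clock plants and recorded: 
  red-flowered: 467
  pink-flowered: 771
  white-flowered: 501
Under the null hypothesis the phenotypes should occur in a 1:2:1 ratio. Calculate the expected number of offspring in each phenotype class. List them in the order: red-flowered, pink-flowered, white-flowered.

434.75, 869.5, 434.75

Expected counts for N = 1739 under a 1:2:1 ratio (total parts = 4):
  red-flowered: 1739 × 1/4 = 434.75
  pink-flowered: 1739 × 2/4 = 869.5
  white-flowered: 1739 × 1/4 = 434.75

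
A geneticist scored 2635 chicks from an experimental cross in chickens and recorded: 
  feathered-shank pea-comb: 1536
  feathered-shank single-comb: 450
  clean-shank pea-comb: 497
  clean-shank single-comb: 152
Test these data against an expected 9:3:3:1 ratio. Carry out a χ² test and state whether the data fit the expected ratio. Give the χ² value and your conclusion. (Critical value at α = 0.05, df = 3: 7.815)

Under the 9:3:3:1 hypothesis (Σ ratio = 16, N = 2635):
  feathered-shank pea-comb: 2635 × 9/16 = 1482.1875
  feathered-shank single-comb: 2635 × 3/16 = 494.0625
  clean-shank pea-comb: 2635 × 3/16 = 494.0625
  clean-shank single-comb: 2635 × 1/16 = 164.6875
χ² = Σ (O − E)² / E
  feathered-shank pea-comb: (1536 − 1482.1875)² / 1482.1875 = 1.9537
  feathered-shank single-comb: (450 − 494.0625)² / 494.0625 = 3.9297
  clean-shank pea-comb: (497 − 494.0625)² / 494.0625 = 0.0175
  clean-shank single-comb: (152 − 164.6875)² / 164.6875 = 0.9774
χ² = 1.9537 + 3.9297 + 0.0175 + 0.9774 = 6.8783 ≈ 6.878
Degrees of freedom = 4 − 1 = 3; critical value at α = 0.05 is 7.815.
Since 6.878 < 7.815, we fail to reject the null hypothesis — the data are consistent with the 9:3:3:1 ratio.

6.878; consistent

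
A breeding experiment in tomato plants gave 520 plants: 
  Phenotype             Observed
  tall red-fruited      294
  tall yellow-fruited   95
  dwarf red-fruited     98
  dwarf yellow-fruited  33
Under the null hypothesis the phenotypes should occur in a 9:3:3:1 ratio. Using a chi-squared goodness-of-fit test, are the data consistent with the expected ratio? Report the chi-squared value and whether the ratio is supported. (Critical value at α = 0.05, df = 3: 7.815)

The 9:3:3:1 ratio has 16 parts, so with N = 520 the expected counts are:
  tall red-fruited: 520 × 9/16 = 292.5
  tall yellow-fruited: 520 × 3/16 = 97.5
  dwarf red-fruited: 520 × 3/16 = 97.5
  dwarf yellow-fruited: 520 × 1/16 = 32.5
χ² = Σ (O − E)² / E
  tall red-fruited: (294 − 292.5)² / 292.5 = 0.0077
  tall yellow-fruited: (95 − 97.5)² / 97.5 = 0.0641
  dwarf red-fruited: (98 − 97.5)² / 97.5 = 0.0026
  dwarf yellow-fruited: (33 − 32.5)² / 32.5 = 0.0077
χ² = 0.0077 + 0.0641 + 0.0026 + 0.0077 = 0.0821 ≈ 0.082
Degrees of freedom = 4 − 1 = 3; critical value at α = 0.05 is 7.815.
Since 0.082 < 7.815, we fail to reject the null hypothesis — the data are consistent with the 9:3:3:1 ratio.

0.082; consistent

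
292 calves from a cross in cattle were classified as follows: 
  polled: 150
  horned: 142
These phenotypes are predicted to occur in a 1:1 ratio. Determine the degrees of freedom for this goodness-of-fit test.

A goodness-of-fit test with 2 phenotype classes has df = 2 − 1 = 1.

1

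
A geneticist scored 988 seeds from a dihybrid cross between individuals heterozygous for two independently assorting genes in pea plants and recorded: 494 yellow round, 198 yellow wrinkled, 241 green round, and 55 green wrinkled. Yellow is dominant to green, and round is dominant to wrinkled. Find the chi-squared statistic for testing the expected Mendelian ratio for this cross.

A dihybrid F₂ with independent assortment and complete dominance at both loci gives a 9:3:3:1 phenotypic ratio.
Total ratio parts = 16. Expected numbers out of 988:
  yellow round: 988 × 9/16 = 555.75
  yellow wrinkled: 988 × 3/16 = 185.25
  green round: 988 × 3/16 = 185.25
  green wrinkled: 988 × 1/16 = 61.75
χ² = Σ (O − E)² / E
  yellow round: (494 − 555.75)² / 555.75 = 6.8611
  yellow wrinkled: (198 − 185.25)² / 185.25 = 0.8775
  green round: (241 − 185.25)² / 185.25 = 16.7777
  green wrinkled: (55 − 61.75)² / 61.75 = 0.7379
χ² = 6.8611 + 0.8775 + 16.7777 + 0.7379 = 25.2542 ≈ 25.254

25.254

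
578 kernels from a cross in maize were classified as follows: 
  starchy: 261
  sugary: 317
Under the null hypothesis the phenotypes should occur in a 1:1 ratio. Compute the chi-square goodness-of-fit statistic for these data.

5.426

Total ratio parts = 2. Expected numbers out of 578:
  starchy: 578 × 1/2 = 289
  sugary: 578 × 1/2 = 289
χ² = Σ (O − E)² / E
  starchy: (261 − 289)² / 289 = 2.7128
  sugary: (317 − 289)² / 289 = 2.7128
χ² = 2.7128 + 2.7128 = 5.4256 ≈ 5.426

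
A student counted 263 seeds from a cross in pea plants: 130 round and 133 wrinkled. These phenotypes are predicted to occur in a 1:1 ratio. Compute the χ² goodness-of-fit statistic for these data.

The 1:1 ratio has 2 parts, so with N = 263 the expected counts are:
  round: 263 × 1/2 = 131.5
  wrinkled: 263 × 1/2 = 131.5
χ² = Σ (O − E)² / E
  round: (130 − 131.5)² / 131.5 = 0.0171
  wrinkled: (133 − 131.5)² / 131.5 = 0.0171
χ² = 0.0171 + 0.0171 = 0.0342 ≈ 0.034

0.034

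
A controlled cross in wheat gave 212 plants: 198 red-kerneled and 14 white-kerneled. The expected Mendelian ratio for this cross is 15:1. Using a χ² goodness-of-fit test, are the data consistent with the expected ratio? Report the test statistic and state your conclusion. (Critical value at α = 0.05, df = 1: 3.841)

Total ratio parts = 16. Expected numbers out of 212:
  red-kerneled: 212 × 15/16 = 198.75
  white-kerneled: 212 × 1/16 = 13.25
χ² = Σ (O − E)² / E
  red-kerneled: (198 − 198.75)² / 198.75 = 0.0028
  white-kerneled: (14 − 13.25)² / 13.25 = 0.0425
χ² = 0.0028 + 0.0425 = 0.0453 ≈ 0.045
Degrees of freedom = 2 − 1 = 1; critical value at α = 0.05 is 3.841.
Since 0.045 < 3.841, we fail to reject the null hypothesis — the data are consistent with the 15:1 ratio.

0.045; consistent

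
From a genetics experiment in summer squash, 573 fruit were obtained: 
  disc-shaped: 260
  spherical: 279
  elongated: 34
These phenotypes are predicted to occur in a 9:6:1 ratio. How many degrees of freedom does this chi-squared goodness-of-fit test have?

2

A goodness-of-fit test with 3 phenotype classes has df = 3 − 1 = 2.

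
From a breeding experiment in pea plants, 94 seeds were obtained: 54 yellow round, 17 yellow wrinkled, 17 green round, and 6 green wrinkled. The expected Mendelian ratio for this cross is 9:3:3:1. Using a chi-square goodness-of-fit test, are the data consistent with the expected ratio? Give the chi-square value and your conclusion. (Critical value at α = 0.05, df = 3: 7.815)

Expected counts for N = 94 under a 9:3:3:1 ratio (total parts = 16):
  yellow round: 94 × 9/16 = 52.875
  yellow wrinkled: 94 × 3/16 = 17.625
  green round: 94 × 3/16 = 17.625
  green wrinkled: 94 × 1/16 = 5.875
χ² = Σ (O − E)² / E
  yellow round: (54 − 52.875)² / 52.875 = 0.0239
  yellow wrinkled: (17 − 17.625)² / 17.625 = 0.0222
  green round: (17 − 17.625)² / 17.625 = 0.0222
  green wrinkled: (6 − 5.875)² / 5.875 = 0.0027
χ² = 0.0239 + 0.0222 + 0.0222 + 0.0027 = 0.071
Degrees of freedom = 4 − 1 = 3; critical value at α = 0.05 is 7.815.
Since 0.071 < 7.815, we fail to reject the null hypothesis — the data are consistent with the 9:3:3:1 ratio.

0.071; consistent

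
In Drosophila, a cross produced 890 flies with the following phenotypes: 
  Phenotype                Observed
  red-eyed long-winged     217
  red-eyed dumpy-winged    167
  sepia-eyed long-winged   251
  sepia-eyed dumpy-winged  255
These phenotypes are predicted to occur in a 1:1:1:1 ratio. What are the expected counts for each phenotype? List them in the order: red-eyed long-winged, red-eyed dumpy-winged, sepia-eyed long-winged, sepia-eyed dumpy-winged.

Expected counts for N = 890 under a 1:1:1:1 ratio (total parts = 4):
  red-eyed long-winged: 890 × 1/4 = 222.5
  red-eyed dumpy-winged: 890 × 1/4 = 222.5
  sepia-eyed long-winged: 890 × 1/4 = 222.5
  sepia-eyed dumpy-winged: 890 × 1/4 = 222.5

222.5, 222.5, 222.5, 222.5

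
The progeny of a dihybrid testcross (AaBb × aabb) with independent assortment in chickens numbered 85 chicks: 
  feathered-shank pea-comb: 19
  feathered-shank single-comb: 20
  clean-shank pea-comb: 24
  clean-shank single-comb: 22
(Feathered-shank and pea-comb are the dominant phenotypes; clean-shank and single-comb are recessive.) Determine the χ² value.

0.694

A dihybrid testcross with independent assortment gives a 1:1:1:1 ratio.
The 1:1:1:1 ratio has 4 parts, so with N = 85 the expected counts are:
  feathered-shank pea-comb: 85 × 1/4 = 21.25
  feathered-shank single-comb: 85 × 1/4 = 21.25
  clean-shank pea-comb: 85 × 1/4 = 21.25
  clean-shank single-comb: 85 × 1/4 = 21.25
χ² = Σ (O − E)² / E
  feathered-shank pea-comb: (19 − 21.25)² / 21.25 = 0.2382
  feathered-shank single-comb: (20 − 21.25)² / 21.25 = 0.0735
  clean-shank pea-comb: (24 − 21.25)² / 21.25 = 0.3559
  clean-shank single-comb: (22 − 21.25)² / 21.25 = 0.0265
χ² = 0.2382 + 0.0735 + 0.3559 + 0.0265 = 0.6941 ≈ 0.694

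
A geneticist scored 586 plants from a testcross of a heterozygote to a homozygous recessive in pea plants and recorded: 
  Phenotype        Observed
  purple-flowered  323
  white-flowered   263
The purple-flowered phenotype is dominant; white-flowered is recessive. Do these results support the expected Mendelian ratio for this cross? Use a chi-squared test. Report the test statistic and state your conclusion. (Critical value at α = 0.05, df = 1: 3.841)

6.143; not consistent

A testcross of a heterozygote (Aa × aa) gives a 1:1 phenotypic ratio.
Under the 1:1 hypothesis (Σ ratio = 2, N = 586):
  purple-flowered: 586 × 1/2 = 293
  white-flowered: 586 × 1/2 = 293
χ² = Σ (O − E)² / E
  purple-flowered: (323 − 293)² / 293 = 3.0717
  white-flowered: (263 − 293)² / 293 = 3.0717
χ² = 3.0717 + 3.0717 = 6.1434 ≈ 6.143
Degrees of freedom = 2 − 1 = 1; critical value at α = 0.05 is 3.841.
Since 6.143 > 3.841, we reject the null hypothesis — the data do not fit the 1:1 ratio.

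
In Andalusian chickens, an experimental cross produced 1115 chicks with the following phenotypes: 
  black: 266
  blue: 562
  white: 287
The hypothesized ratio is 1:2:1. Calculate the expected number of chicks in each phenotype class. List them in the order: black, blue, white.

278.75, 557.5, 278.75

The 1:2:1 ratio has 4 parts, so with N = 1115 the expected counts are:
  black: 1115 × 1/4 = 278.75
  blue: 1115 × 2/4 = 557.5
  white: 1115 × 1/4 = 278.75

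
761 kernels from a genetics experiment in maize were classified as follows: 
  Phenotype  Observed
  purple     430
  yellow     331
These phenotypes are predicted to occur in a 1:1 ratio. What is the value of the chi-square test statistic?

12.879

The 1:1 ratio has 2 parts, so with N = 761 the expected counts are:
  purple: 761 × 1/2 = 380.5
  yellow: 761 × 1/2 = 380.5
χ² = Σ (O − E)² / E
  purple: (430 − 380.5)² / 380.5 = 6.4396
  yellow: (331 − 380.5)² / 380.5 = 6.4396
χ² = 6.4396 + 6.4396 = 12.8792 ≈ 12.879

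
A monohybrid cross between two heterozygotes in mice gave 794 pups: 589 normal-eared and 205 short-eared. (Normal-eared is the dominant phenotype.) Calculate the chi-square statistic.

For a monohybrid cross between heterozygotes with complete dominance, the expected phenotypic ratio is 3:1.
Total ratio parts = 4. Expected numbers out of 794:
  normal-eared: 794 × 3/4 = 595.5
  short-eared: 794 × 1/4 = 198.5
χ² = Σ (O − E)² / E
  normal-eared: (589 − 595.5)² / 595.5 = 0.0709
  short-eared: (205 − 198.5)² / 198.5 = 0.2128
χ² = 0.0709 + 0.2128 = 0.2837 ≈ 0.284

0.284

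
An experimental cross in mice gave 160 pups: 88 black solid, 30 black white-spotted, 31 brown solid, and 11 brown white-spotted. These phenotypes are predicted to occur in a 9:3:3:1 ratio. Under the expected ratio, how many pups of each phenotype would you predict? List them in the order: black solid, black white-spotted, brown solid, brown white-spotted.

90, 30, 30, 10

Expected counts for N = 160 under a 9:3:3:1 ratio (total parts = 16):
  black solid: 160 × 9/16 = 90
  black white-spotted: 160 × 3/16 = 30
  brown solid: 160 × 3/16 = 30
  brown white-spotted: 160 × 1/16 = 10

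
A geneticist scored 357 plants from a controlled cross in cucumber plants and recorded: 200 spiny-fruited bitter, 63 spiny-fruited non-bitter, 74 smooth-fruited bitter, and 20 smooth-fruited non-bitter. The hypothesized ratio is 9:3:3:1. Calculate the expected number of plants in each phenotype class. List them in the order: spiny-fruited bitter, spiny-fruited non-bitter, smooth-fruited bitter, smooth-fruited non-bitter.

200.8125, 66.9375, 66.9375, 22.3125

Expected counts for N = 357 under a 9:3:3:1 ratio (total parts = 16):
  spiny-fruited bitter: 357 × 9/16 = 200.8125
  spiny-fruited non-bitter: 357 × 3/16 = 66.9375
  smooth-fruited bitter: 357 × 3/16 = 66.9375
  smooth-fruited non-bitter: 357 × 1/16 = 22.3125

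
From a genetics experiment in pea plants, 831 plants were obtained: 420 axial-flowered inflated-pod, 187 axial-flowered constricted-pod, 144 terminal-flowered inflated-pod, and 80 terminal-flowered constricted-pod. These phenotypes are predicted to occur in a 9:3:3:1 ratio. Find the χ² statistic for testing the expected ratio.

27.115

Total ratio parts = 16. Expected numbers out of 831:
  axial-flowered inflated-pod: 831 × 9/16 = 467.4375
  axial-flowered constricted-pod: 831 × 3/16 = 155.8125
  terminal-flowered inflated-pod: 831 × 3/16 = 155.8125
  terminal-flowered constricted-pod: 831 × 1/16 = 51.9375
χ² = Σ (O − E)² / E
  axial-flowered inflated-pod: (420 − 467.4375)² / 467.4375 = 4.8142
  axial-flowered constricted-pod: (187 − 155.8125)² / 155.8125 = 6.2425
  terminal-flowered inflated-pod: (144 − 155.8125)² / 155.8125 = 0.8955
  terminal-flowered constricted-pod: (80 − 51.9375)² / 51.9375 = 15.1625
χ² = 4.8142 + 6.2425 + 0.8955 + 15.1625 = 27.1147 ≈ 27.115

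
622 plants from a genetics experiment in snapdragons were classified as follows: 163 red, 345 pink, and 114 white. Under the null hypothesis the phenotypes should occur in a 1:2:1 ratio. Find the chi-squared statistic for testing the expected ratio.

15.154

Under the 1:2:1 hypothesis (Σ ratio = 4, N = 622):
  red: 622 × 1/4 = 155.5
  pink: 622 × 2/4 = 311
  white: 622 × 1/4 = 155.5
χ² = Σ (O − E)² / E
  red: (163 − 155.5)² / 155.5 = 0.3617
  pink: (345 − 311)² / 311 = 3.7170
  white: (114 − 155.5)² / 155.5 = 11.0756
χ² = 0.3617 + 3.7170 + 11.0756 = 15.1543 ≈ 15.154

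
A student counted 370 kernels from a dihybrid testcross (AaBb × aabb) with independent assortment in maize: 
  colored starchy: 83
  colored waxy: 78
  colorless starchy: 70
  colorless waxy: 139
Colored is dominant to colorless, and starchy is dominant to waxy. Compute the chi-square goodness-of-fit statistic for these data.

A dihybrid testcross with independent assortment gives a 1:1:1:1 ratio.
Expected counts for N = 370 under a 1:1:1:1 ratio (total parts = 4):
  colored starchy: 370 × 1/4 = 92.5
  colored waxy: 370 × 1/4 = 92.5
  colorless starchy: 370 × 1/4 = 92.5
  colorless waxy: 370 × 1/4 = 92.5
χ² = Σ (O − E)² / E
  colored starchy: (83 − 92.5)² / 92.5 = 0.9757
  colored waxy: (78 − 92.5)² / 92.5 = 2.2730
  colorless starchy: (70 − 92.5)² / 92.5 = 5.4730
  colorless waxy: (139 − 92.5)² / 92.5 = 23.3757
χ² = 0.9757 + 2.2730 + 5.4730 + 23.3757 = 32.0974 ≈ 32.097

32.097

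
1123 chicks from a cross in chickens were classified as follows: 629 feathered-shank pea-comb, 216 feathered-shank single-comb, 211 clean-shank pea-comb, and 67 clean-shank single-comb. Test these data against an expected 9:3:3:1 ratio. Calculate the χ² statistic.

Total ratio parts = 16. Expected numbers out of 1123:
  feathered-shank pea-comb: 1123 × 9/16 = 631.6875
  feathered-shank single-comb: 1123 × 3/16 = 210.5625
  clean-shank pea-comb: 1123 × 3/16 = 210.5625
  clean-shank single-comb: 1123 × 1/16 = 70.1875
χ² = Σ (O − E)² / E
  feathered-shank pea-comb: (629 − 631.6875)² / 631.6875 = 0.0114
  feathered-shank single-comb: (216 − 210.5625)² / 210.5625 = 0.1404
  clean-shank pea-comb: (211 − 210.5625)² / 210.5625 = 0.0009
  clean-shank single-comb: (67 − 70.1875)² / 70.1875 = 0.1448
χ² = 0.0114 + 0.1404 + 0.0009 + 0.1448 = 0.2975 ≈ 0.298

0.298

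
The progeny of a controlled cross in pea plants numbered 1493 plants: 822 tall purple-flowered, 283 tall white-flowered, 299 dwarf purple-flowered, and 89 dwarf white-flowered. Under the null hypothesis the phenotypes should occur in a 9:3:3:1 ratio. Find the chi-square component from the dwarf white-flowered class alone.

Expected counts for N = 1493 under a 9:3:3:1 ratio (total parts = 16):
  tall purple-flowered: 1493 × 9/16 = 839.8125
  tall white-flowered: 1493 × 3/16 = 279.9375
  dwarf purple-flowered: 1493 × 3/16 = 279.9375
  dwarf white-flowered: 1493 × 1/16 = 93.3125
Contribution of dwarf white-flowered: (89 − 93.3125)² / 93.3125 = 0.1993

0.199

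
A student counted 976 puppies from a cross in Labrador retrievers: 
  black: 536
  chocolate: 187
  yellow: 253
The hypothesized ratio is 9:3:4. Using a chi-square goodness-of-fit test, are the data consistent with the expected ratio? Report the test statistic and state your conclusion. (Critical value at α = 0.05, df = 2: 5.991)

0.727; consistent

Expected counts for N = 976 under a 9:3:4 ratio (total parts = 16):
  black: 976 × 9/16 = 549
  chocolate: 976 × 3/16 = 183
  yellow: 976 × 4/16 = 244
χ² = Σ (O − E)² / E
  black: (536 − 549)² / 549 = 0.3078
  chocolate: (187 − 183)² / 183 = 0.0874
  yellow: (253 − 244)² / 244 = 0.3320
χ² = 0.3078 + 0.0874 + 0.3320 = 0.7272 ≈ 0.727
Degrees of freedom = 3 − 1 = 2; critical value at α = 0.05 is 5.991.
Since 0.727 < 5.991, we fail to reject the null hypothesis — the data are consistent with the 9:3:4 ratio.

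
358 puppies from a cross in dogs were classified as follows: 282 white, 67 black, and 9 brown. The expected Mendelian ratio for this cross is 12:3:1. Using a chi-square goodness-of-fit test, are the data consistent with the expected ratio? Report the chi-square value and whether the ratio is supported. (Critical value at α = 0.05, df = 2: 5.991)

Total ratio parts = 16. Expected numbers out of 358:
  white: 358 × 12/16 = 268.5
  black: 358 × 3/16 = 67.125
  brown: 358 × 1/16 = 22.375
χ² = Σ (O − E)² / E
  white: (282 − 268.5)² / 268.5 = 0.6788
  black: (67 − 67.125)² / 67.125 = 0.0002
  brown: (9 − 22.375)² / 22.375 = 7.9951
χ² = 0.6788 + 0.0002 + 7.9951 = 8.6741 ≈ 8.674
Degrees of freedom = 3 − 1 = 2; critical value at α = 0.05 is 5.991.
Since 8.674 > 5.991, we reject the null hypothesis — the data do not fit the 12:3:1 ratio.

8.674; not consistent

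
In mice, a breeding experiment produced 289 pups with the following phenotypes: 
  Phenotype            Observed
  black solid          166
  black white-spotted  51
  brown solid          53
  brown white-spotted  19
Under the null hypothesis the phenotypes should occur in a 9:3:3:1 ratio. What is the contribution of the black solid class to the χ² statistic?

Under the 9:3:3:1 hypothesis (Σ ratio = 16, N = 289):
  black solid: 289 × 9/16 = 162.5625
  black white-spotted: 289 × 3/16 = 54.1875
  brown solid: 289 × 3/16 = 54.1875
  brown white-spotted: 289 × 1/16 = 18.0625
Contribution of black solid: (166 − 162.5625)² / 162.5625 = 0.0727

0.073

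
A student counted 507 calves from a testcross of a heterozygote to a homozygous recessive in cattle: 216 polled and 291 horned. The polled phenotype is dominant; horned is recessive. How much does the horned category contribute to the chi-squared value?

5.547

A testcross of a heterozygote (Aa × aa) gives a 1:1 phenotypic ratio.
Total ratio parts = 2. Expected numbers out of 507:
  polled: 507 × 1/2 = 253.5
  horned: 507 × 1/2 = 253.5
Contribution of horned: (291 − 253.5)² / 253.5 = 5.5473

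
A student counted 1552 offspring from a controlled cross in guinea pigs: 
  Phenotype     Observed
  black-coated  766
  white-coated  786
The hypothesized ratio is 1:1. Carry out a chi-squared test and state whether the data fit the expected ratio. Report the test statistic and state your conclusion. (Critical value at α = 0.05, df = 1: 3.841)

Expected counts for N = 1552 under a 1:1 ratio (total parts = 2):
  black-coated: 1552 × 1/2 = 776
  white-coated: 1552 × 1/2 = 776
χ² = Σ (O − E)² / E
  black-coated: (766 − 776)² / 776 = 0.1289
  white-coated: (786 − 776)² / 776 = 0.1289
χ² = 0.1289 + 0.1289 = 0.2578 ≈ 0.258
Degrees of freedom = 2 − 1 = 1; critical value at α = 0.05 is 3.841.
Since 0.258 < 3.841, we fail to reject the null hypothesis — the data are consistent with the 1:1 ratio.

0.258; consistent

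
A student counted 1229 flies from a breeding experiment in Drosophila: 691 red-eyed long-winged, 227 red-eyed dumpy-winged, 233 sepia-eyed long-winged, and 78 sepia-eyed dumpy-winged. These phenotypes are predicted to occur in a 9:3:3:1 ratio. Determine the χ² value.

0.098

Under the 9:3:3:1 hypothesis (Σ ratio = 16, N = 1229):
  red-eyed long-winged: 1229 × 9/16 = 691.3125
  red-eyed dumpy-winged: 1229 × 3/16 = 230.4375
  sepia-eyed long-winged: 1229 × 3/16 = 230.4375
  sepia-eyed dumpy-winged: 1229 × 1/16 = 76.8125
χ² = Σ (O − E)² / E
  red-eyed long-winged: (691 − 691.3125)² / 691.3125 = 0.0001
  red-eyed dumpy-winged: (227 − 230.4375)² / 230.4375 = 0.0513
  sepia-eyed long-winged: (233 − 230.4375)² / 230.4375 = 0.0285
  sepia-eyed dumpy-winged: (78 − 76.8125)² / 76.8125 = 0.0184
χ² = 0.0001 + 0.0513 + 0.0285 + 0.0184 = 0.0983 ≈ 0.098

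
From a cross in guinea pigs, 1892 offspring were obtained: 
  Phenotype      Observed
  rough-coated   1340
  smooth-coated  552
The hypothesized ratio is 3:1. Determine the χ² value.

Expected counts for N = 1892 under a 3:1 ratio (total parts = 4):
  rough-coated: 1892 × 3/4 = 1419
  smooth-coated: 1892 × 1/4 = 473
χ² = Σ (O − E)² / E
  rough-coated: (1340 − 1419)² / 1419 = 4.3982
  smooth-coated: (552 − 473)² / 473 = 13.1945
χ² = 4.3982 + 13.1945 = 17.5927 ≈ 17.593

17.593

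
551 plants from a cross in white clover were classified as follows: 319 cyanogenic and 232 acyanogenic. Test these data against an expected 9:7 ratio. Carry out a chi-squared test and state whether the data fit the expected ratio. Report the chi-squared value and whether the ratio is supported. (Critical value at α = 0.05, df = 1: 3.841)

0.606; consistent

Expected counts for N = 551 under a 9:7 ratio (total parts = 16):
  cyanogenic: 551 × 9/16 = 309.9375
  acyanogenic: 551 × 7/16 = 241.0625
χ² = Σ (O − E)² / E
  cyanogenic: (319 − 309.9375)² / 309.9375 = 0.2650
  acyanogenic: (232 − 241.0625)² / 241.0625 = 0.3407
χ² = 0.2650 + 0.3407 = 0.6057 ≈ 0.606
Degrees of freedom = 2 − 1 = 1; critical value at α = 0.05 is 3.841.
Since 0.606 < 3.841, we fail to reject the null hypothesis — the data are consistent with the 9:7 ratio.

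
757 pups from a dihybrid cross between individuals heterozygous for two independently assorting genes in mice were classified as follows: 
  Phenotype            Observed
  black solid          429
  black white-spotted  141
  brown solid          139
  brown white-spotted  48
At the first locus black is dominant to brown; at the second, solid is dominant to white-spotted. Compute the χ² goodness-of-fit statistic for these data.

A dihybrid F₂ with independent assortment and complete dominance at both loci gives a 9:3:3:1 phenotypic ratio.
Under the 9:3:3:1 hypothesis (Σ ratio = 16, N = 757):
  black solid: 757 × 9/16 = 425.8125
  black white-spotted: 757 × 3/16 = 141.9375
  brown solid: 757 × 3/16 = 141.9375
  brown white-spotted: 757 × 1/16 = 47.3125
χ² = Σ (O − E)² / E
  black solid: (429 − 425.8125)² / 425.8125 = 0.0239
  black white-spotted: (141 − 141.9375)² / 141.9375 = 0.0062
  brown solid: (139 − 141.9375)² / 141.9375 = 0.0608
  brown white-spotted: (48 − 47.3125)² / 47.3125 = 0.0100
χ² = 0.0239 + 0.0062 + 0.0608 + 0.0100 = 0.1009 ≈ 0.101

0.101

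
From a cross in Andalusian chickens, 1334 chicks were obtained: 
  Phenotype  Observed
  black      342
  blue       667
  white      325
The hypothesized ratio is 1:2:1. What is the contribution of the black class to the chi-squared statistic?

Under the 1:2:1 hypothesis (Σ ratio = 4, N = 1334):
  black: 1334 × 1/4 = 333.5
  blue: 1334 × 2/4 = 667
  white: 1334 × 1/4 = 333.5
Contribution of black: (342 − 333.5)² / 333.5 = 0.2166

0.217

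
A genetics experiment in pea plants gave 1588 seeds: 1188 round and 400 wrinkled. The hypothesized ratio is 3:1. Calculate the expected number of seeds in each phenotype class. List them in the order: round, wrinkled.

1191, 397

The 3:1 ratio has 4 parts, so with N = 1588 the expected counts are:
  round: 1588 × 3/4 = 1191
  wrinkled: 1588 × 1/4 = 397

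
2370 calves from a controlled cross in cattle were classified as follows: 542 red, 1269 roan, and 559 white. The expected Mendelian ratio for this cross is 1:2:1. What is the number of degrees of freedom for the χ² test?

2

A goodness-of-fit test with 3 phenotype classes has df = 3 − 1 = 2.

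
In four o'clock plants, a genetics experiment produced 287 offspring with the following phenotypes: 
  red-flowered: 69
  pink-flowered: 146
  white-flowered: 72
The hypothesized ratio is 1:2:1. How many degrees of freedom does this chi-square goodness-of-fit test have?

A goodness-of-fit test with 3 phenotype classes has df = 3 − 1 = 2.

2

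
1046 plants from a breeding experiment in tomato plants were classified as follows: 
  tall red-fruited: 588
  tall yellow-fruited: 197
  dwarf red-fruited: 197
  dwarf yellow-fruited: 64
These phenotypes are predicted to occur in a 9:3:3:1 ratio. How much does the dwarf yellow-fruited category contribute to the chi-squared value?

0.029

Under the 9:3:3:1 hypothesis (Σ ratio = 16, N = 1046):
  tall red-fruited: 1046 × 9/16 = 588.375
  tall yellow-fruited: 1046 × 3/16 = 196.125
  dwarf red-fruited: 1046 × 3/16 = 196.125
  dwarf yellow-fruited: 1046 × 1/16 = 65.375
Contribution of dwarf yellow-fruited: (64 − 65.375)² / 65.375 = 0.0289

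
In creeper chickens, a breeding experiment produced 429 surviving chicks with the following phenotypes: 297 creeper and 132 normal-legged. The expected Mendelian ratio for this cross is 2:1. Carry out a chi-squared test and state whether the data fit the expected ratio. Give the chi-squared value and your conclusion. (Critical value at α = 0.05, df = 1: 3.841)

1.269; consistent

Total ratio parts = 3. Expected numbers out of 429:
  creeper: 429 × 2/3 = 286
  normal-legged: 429 × 1/3 = 143
χ² = Σ (O − E)² / E
  creeper: (297 − 286)² / 286 = 0.4231
  normal-legged: (132 − 143)² / 143 = 0.8462
χ² = 0.4231 + 0.8462 = 1.2693 ≈ 1.269
Degrees of freedom = 2 − 1 = 1; critical value at α = 0.05 is 3.841.
Since 1.269 < 3.841, we fail to reject the null hypothesis — the data are consistent with the 2:1 ratio.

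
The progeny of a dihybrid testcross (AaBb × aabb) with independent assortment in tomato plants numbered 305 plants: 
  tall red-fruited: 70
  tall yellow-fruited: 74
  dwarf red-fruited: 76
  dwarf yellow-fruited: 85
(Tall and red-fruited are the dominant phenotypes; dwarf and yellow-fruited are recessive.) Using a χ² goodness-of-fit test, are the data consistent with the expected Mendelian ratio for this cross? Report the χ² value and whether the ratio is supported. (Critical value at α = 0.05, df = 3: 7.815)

1.584; consistent

A dihybrid testcross with independent assortment gives a 1:1:1:1 ratio.
Under the 1:1:1:1 hypothesis (Σ ratio = 4, N = 305):
  tall red-fruited: 305 × 1/4 = 76.25
  tall yellow-fruited: 305 × 1/4 = 76.25
  dwarf red-fruited: 305 × 1/4 = 76.25
  dwarf yellow-fruited: 305 × 1/4 = 76.25
χ² = Σ (O − E)² / E
  tall red-fruited: (70 − 76.25)² / 76.25 = 0.5123
  tall yellow-fruited: (74 − 76.25)² / 76.25 = 0.0664
  dwarf red-fruited: (76 − 76.25)² / 76.25 = 0.0008
  dwarf yellow-fruited: (85 − 76.25)² / 76.25 = 1.0041
χ² = 0.5123 + 0.0664 + 0.0008 + 1.0041 = 1.5836 ≈ 1.584
Degrees of freedom = 4 − 1 = 3; critical value at α = 0.05 is 7.815.
Since 1.584 < 7.815, we fail to reject the null hypothesis — the data are consistent with the 1:1:1:1 ratio.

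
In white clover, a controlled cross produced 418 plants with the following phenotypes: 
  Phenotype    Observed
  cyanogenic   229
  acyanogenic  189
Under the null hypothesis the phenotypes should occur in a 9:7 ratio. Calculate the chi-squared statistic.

0.365

Expected counts for N = 418 under a 9:7 ratio (total parts = 16):
  cyanogenic: 418 × 9/16 = 235.125
  acyanogenic: 418 × 7/16 = 182.875
χ² = Σ (O − E)² / E
  cyanogenic: (229 − 235.125)² / 235.125 = 0.1596
  acyanogenic: (189 − 182.875)² / 182.875 = 0.2051
χ² = 0.1596 + 0.2051 = 0.3647 ≈ 0.365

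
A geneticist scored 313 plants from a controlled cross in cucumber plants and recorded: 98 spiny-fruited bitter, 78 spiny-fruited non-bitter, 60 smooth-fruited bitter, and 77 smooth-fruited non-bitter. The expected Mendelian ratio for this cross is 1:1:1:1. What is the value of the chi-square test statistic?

Total ratio parts = 4. Expected numbers out of 313:
  spiny-fruited bitter: 313 × 1/4 = 78.25
  spiny-fruited non-bitter: 313 × 1/4 = 78.25
  smooth-fruited bitter: 313 × 1/4 = 78.25
  smooth-fruited non-bitter: 313 × 1/4 = 78.25
χ² = Σ (O − E)² / E
  spiny-fruited bitter: (98 − 78.25)² / 78.25 = 4.9848
  spiny-fruited non-bitter: (78 − 78.25)² / 78.25 = 0.0008
  smooth-fruited bitter: (60 − 78.25)² / 78.25 = 4.2564
  smooth-fruited non-bitter: (77 − 78.25)² / 78.25 = 0.0200
χ² = 4.9848 + 0.0008 + 4.2564 + 0.0200 = 9.262

9.262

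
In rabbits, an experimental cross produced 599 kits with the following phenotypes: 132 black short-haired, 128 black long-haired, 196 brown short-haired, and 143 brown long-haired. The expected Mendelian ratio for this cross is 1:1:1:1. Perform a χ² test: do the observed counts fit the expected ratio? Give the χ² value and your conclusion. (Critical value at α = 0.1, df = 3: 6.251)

19.851; not consistent

Expected counts for N = 599 under a 1:1:1:1 ratio (total parts = 4):
  black short-haired: 599 × 1/4 = 149.75
  black long-haired: 599 × 1/4 = 149.75
  brown short-haired: 599 × 1/4 = 149.75
  brown long-haired: 599 × 1/4 = 149.75
χ² = Σ (O − E)² / E
  black short-haired: (132 − 149.75)² / 149.75 = 2.1039
  black long-haired: (128 − 149.75)² / 149.75 = 3.1590
  brown short-haired: (196 − 149.75)² / 149.75 = 14.2842
  brown long-haired: (143 − 149.75)² / 149.75 = 0.3043
χ² = 2.1039 + 3.1590 + 14.2842 + 0.3043 = 19.8514 ≈ 19.851
Degrees of freedom = 4 − 1 = 3; critical value at α = 0.1 is 6.251.
Since 19.851 > 6.251, we reject the null hypothesis — the data do not fit the 1:1:1:1 ratio.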